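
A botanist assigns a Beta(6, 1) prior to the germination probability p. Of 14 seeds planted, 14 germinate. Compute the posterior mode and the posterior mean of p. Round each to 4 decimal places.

p_MAP = 1.0000, E[p|data] = 0.9524

Posterior: Beta(6+14, 1+0) = Beta(20, 1).
Since β = 1 ≤ 1 and α > 1, the Beta density is monotone increasing on [0,1]; the mode is at 1.
Mean = 20/(20+1) = 0.9524.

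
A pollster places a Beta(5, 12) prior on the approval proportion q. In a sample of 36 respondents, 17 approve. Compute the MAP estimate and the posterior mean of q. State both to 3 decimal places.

Posterior: Beta(5+17, 12+19) = Beta(22, 31).
Mode = (22−1)/(22+31−2) = 21/51 = 0.412.
Mean = 22/(22+31) = 22/53 = 0.415.
The mean is pulled above the mode by the posterior's right skew.

MAP = 0.412, posterior mean = 0.415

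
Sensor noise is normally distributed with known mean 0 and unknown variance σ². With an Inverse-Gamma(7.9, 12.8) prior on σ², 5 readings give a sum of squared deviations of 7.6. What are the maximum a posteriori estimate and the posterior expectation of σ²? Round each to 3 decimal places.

MAP = 1.456; posterior mean = 1.766

Posterior: Inverse-Gamma(shape = 7.9+5/2 = 10.4, scale = 12.8+7.6/2 = 16.6).
Mode = β/(α+1) = 16.6/11.4 = 1.456.
Mean = β/(α−1) = 16.6/9.4 = 1.766.
Mean > mode: the posterior has a right tail.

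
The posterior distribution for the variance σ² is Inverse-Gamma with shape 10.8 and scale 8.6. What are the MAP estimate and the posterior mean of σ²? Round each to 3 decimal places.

MAP = 0.729, posterior mean = 0.878

Mode = β/(α+1) = 8.6/11.8 = 0.729.
Mean = β/(α−1) = 8.6/9.8 = 0.878.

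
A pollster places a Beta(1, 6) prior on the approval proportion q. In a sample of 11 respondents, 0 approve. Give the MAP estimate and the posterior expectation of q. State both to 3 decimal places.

Posterior: Beta(1+0, 6+11) = Beta(1, 17).
Since α = 1 ≤ 1 and β > 1, the Beta density is monotone decreasing on [0,1]; the mode is at 0.
Mean = 1/(1+17) = 0.056.
Mean > mode: the posterior has a right tail.

q_MAP = 0.000, E[q|data] = 0.056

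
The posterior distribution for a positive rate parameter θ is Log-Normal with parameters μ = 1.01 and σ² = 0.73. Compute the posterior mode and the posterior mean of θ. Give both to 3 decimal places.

Mode = exp(μ − σ²) = exp(0.28) = 1.323.
Mean = exp(μ + σ²/2) = exp(1.375) = 3.955.

MAP = 1.323, posterior mean = 3.955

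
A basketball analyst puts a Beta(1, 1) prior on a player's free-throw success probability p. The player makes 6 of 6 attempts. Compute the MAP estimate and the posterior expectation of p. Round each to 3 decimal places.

MAP: 1.000. Posterior mean: 0.875.

Posterior: Beta(1+6, 1+0) = Beta(7, 1).
Since β = 1 ≤ 1 and α > 1, the Beta density is monotone increasing on [0,1]; the mode is at 1.
Mean = 7/(7+1) = 0.875.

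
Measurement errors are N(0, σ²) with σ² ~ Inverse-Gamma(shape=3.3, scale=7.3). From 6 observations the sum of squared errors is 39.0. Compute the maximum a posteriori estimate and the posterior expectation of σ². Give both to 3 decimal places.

Posterior: Inverse-Gamma(shape = 3.3+6/2 = 6.3, scale = 7.3+39.0/2 = 26.8).
Mode = β/(α+1) = 26.8/7.3 = 3.671.
Mean = β/(α−1) = 26.8/5.3 = 5.057.
The mean is pulled above the mode by the posterior's right skew.

MAP: 3.671. Posterior mean: 5.057.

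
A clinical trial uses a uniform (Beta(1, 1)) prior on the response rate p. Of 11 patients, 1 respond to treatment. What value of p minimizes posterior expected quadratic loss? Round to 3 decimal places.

Posterior: Beta(1+1, 1+10) = Beta(2, 11).
Mode = (2−1)/(2+11−2) = 1/11 = 0.091.
Mean = 2/(2+11) = 2/13 = 0.154.
Quadratic loss ⇒ the optimal estimator is the posterior mean.

0.154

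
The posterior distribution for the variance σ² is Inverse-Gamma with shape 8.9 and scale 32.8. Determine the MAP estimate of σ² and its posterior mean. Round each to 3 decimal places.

Mode = β/(α+1) = 32.8/9.9 = 3.313.
Mean = β/(α−1) = 32.8/7.9 = 4.152.

MAP: 3.313. Posterior mean: 4.152.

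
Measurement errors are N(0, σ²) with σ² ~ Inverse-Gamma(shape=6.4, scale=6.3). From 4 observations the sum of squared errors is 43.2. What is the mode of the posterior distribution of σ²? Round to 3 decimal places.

Posterior: Inverse-Gamma(shape = 6.4+4/2 = 8.4, scale = 6.3+43.2/2 = 27.9).
Mode = β/(α+1) = 27.9/9.4 = 2.968.
Mean = β/(α−1) = 27.9/7.4 = 3.770.
This is the posterior mode — the MAP estimate.

2.968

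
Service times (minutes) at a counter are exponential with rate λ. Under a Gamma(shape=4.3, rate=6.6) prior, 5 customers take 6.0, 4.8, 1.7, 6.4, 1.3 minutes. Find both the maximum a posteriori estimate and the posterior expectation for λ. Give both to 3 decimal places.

Σ times = 20.2. Posterior: Gamma(shape = 4.3+5 = 9.3, rate = 6.6+20.2 = 26.8).
Mode = (α−1)/β = 8.3/26.8 = 0.310.
Mean = α/β = 9.3/26.8 = 0.347.
The posterior is right-skewed, so the mean exceeds the mode.

MAP = 0.310; posterior mean = 0.347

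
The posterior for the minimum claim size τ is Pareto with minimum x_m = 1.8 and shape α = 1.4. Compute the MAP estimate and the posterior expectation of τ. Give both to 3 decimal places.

The Pareto density is strictly decreasing on [x_m, ∞), so the mode is x_m = 1.800.
Mean = α·x_m/(α−1) = 1.4·1.8/0.4 = 6.300.
The posterior is right-skewed, so the mean exceeds the mode.

τ_MAP = 1.800, E[τ|data] = 6.300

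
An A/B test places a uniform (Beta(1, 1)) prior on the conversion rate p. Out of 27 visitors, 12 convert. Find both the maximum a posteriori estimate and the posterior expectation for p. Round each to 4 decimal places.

Posterior: Beta(1+12, 1+15) = Beta(13, 16).
Mode = (13−1)/(13+16−2) = 12/27 = 0.4444.
With a flat prior the MAP equals the MLE, 12/27.
Mean = 13/(13+16) = 13/29 = 0.4483.

MAP: 0.4444. Posterior mean: 0.4483.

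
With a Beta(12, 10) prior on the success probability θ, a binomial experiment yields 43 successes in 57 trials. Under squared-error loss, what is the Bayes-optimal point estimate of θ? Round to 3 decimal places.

Posterior: Beta(12+43, 10+14) = Beta(55, 24).
Mode = (55−1)/(55+24−2) = 54/77 = 0.701.
Mean = 55/(55+24) = 55/79 = 0.696.
Squared-error loss ⇒ the optimal estimator is the posterior mean.

0.696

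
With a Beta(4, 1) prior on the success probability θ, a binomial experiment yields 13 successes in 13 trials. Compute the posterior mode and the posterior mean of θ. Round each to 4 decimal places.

θ_MAP = 1.0000, E[θ|data] = 0.9444

Posterior: Beta(4+13, 1+0) = Beta(17, 1).
Since β = 1 ≤ 1 and α > 1, the Beta density is monotone increasing on [0,1]; the mode is at 1.
Mean = 17/(17+1) = 0.9444.
The mean is pulled below the mode by the posterior's left skew.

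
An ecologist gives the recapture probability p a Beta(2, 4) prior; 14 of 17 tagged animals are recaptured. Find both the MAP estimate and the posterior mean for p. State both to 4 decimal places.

p_MAP = 0.7143, E[p|data] = 0.6957

Posterior: Beta(2+14, 4+3) = Beta(16, 7).
Mode = (16−1)/(16+7−2) = 15/21 = 0.7143.
Mean = 16/(16+7) = 16/23 = 0.6957.
The mean is pulled below the mode by the posterior's left skew.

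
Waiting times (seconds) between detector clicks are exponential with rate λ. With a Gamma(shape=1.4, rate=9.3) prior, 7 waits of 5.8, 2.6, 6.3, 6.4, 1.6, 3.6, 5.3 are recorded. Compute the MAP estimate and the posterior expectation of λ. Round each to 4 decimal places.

Σ times = 31.6. Posterior: Gamma(shape = 1.4+7 = 8.4, rate = 9.3+31.6 = 40.9).
Mode = (α−1)/β = 7.4/40.9 = 0.1809.
Mean = α/β = 8.4/40.9 = 0.2054.
The mean is pulled above the mode by the posterior's right skew.

MAP = 0.1809; posterior mean = 0.2054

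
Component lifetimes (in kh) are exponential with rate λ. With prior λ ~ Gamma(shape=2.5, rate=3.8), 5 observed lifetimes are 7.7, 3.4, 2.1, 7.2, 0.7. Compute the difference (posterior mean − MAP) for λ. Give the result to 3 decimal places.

Σ times = 21.1. Posterior: Gamma(shape = 2.5+5 = 7.5, rate = 3.8+21.1 = 24.9).
Mode = (α−1)/β = 6.5/24.9 = 0.261.
Mean = α/β = 7.5/24.9 = 0.301.
Difference = 0.301 − 0.261 = 0.040.
Right-skewed posterior ⇒ mode < mean.

0.040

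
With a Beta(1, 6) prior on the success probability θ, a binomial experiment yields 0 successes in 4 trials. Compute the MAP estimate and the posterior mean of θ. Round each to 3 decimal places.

Posterior: Beta(1+0, 6+4) = Beta(1, 10).
Since α = 1 ≤ 1 and β > 1, the Beta density is monotone decreasing on [0,1]; the mode is at 0.
Mean = 1/(1+10) = 0.091.
The mean is pulled above the mode by the posterior's right skew.

MAP: 0.000. Posterior mean: 0.091.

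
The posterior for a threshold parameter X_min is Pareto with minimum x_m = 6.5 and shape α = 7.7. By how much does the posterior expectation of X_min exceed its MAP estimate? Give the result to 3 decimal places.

The Pareto density is strictly decreasing on [x_m, ∞), so the mode is x_m = 6.500.
Mean = α·x_m/(α−1) = 7.7·6.5/6.7 = 7.470.
Difference = 7.470 − 6.500 = 0.970.
The posterior is right-skewed, so the mean exceeds the mode.

0.970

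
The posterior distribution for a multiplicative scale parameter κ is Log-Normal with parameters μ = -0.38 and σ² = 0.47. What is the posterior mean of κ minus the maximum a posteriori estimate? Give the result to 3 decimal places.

0.438

Mode = exp(μ − σ²) = exp(-0.85) = 0.427.
Mean = exp(μ + σ²/2) = exp(-0.145) = 0.865.
Difference = 0.865 − 0.427 = 0.438.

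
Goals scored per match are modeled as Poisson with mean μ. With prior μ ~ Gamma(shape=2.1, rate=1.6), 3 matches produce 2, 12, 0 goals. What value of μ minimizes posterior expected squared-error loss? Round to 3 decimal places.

3.500

Σ counts = 14. Posterior: Gamma(shape = 2.1+14 = 16.1, rate = 1.6+3 = 4.6).
Mode = (α−1)/β = 15.1/4.6 = 3.283.
Mean = α/β = 16.1/4.6 = 3.500.
Squared-error loss ⇒ the optimal estimator is the posterior mean.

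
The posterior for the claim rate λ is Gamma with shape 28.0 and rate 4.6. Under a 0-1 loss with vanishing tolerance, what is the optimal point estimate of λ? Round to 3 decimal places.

Mode = (α−1)/β = 27.0/4.6 = 5.870.
Mean = α/β = 28.0/4.6 = 6.087.
This is the posterior mode — the MAP estimate.

5.870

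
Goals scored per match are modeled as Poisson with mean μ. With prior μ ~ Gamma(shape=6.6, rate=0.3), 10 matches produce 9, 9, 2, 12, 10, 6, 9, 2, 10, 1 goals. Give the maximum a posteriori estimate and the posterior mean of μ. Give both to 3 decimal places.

MAP = 7.340; posterior mean = 7.437

Σ counts = 70. Posterior: Gamma(shape = 6.6+70 = 76.6, rate = 0.3+10 = 10.3).
Mode = (α−1)/β = 75.6/10.3 = 7.340.
Mean = α/β = 76.6/10.3 = 7.437.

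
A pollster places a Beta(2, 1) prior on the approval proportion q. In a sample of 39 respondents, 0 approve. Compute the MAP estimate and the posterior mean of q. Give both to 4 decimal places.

MAP = 0.0250; posterior mean = 0.0476

Posterior: Beta(2+0, 1+39) = Beta(2, 40).
Mode = (2−1)/(2+40−2) = 1/40 = 0.0250.
Mean = 2/(2+40) = 2/42 = 0.0476.
The mean is pulled above the mode by the posterior's right skew.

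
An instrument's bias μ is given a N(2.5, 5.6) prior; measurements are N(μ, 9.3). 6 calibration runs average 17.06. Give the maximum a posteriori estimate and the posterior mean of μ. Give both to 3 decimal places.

MAP = 13.904, posterior mean = 13.904

Posterior for μ is Normal. Precision-weighted mean: (1/5.6·2.5 + 6/9.3·17.06) / (1/5.6 + 6/9.3) = 13.904.
A Normal posterior is symmetric, so mode = mean.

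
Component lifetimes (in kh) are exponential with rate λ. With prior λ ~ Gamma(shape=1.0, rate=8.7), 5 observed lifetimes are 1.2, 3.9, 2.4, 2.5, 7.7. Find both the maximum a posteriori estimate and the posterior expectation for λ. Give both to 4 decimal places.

MAP = 0.1894, posterior mean = 0.2273

Σ times = 17.7. Posterior: Gamma(shape = 1.0+5 = 6.0, rate = 8.7+17.7 = 26.4).
Mode = (α−1)/β = 5.0/26.4 = 0.1894.
Mean = α/β = 6.0/26.4 = 0.2273.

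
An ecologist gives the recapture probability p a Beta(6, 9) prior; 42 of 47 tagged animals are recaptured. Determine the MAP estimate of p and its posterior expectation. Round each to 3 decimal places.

Posterior: Beta(6+42, 9+5) = Beta(48, 14).
Mode = (48−1)/(48+14−2) = 47/60 = 0.783.
Mean = 48/(48+14) = 48/62 = 0.774.

MAP = 0.783; posterior mean = 0.774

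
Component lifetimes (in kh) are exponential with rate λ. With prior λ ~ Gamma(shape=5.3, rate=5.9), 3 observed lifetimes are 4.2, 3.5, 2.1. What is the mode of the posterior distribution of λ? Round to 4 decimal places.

Σ times = 9.8. Posterior: Gamma(shape = 5.3+3 = 8.3, rate = 5.9+9.8 = 15.7).
Mode = (α−1)/β = 7.3/15.7 = 0.4650.
Mean = α/β = 8.3/15.7 = 0.5287.
This is the posterior mode — the MAP estimate.

0.4650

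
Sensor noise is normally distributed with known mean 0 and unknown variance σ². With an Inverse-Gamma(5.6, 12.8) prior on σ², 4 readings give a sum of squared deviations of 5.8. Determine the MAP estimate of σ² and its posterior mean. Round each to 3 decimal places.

Posterior: Inverse-Gamma(shape = 5.6+4/2 = 7.6, scale = 12.8+5.8/2 = 15.7).
Mode = β/(α+1) = 15.7/8.6 = 1.826.
Mean = β/(α−1) = 15.7/6.6 = 2.379.

MAP: 1.826. Posterior mean: 2.379.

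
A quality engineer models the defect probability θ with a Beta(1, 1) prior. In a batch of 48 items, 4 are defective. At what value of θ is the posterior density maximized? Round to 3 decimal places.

0.083

Posterior: Beta(1+4, 1+44) = Beta(5, 45).
Mode = (5−1)/(5+45−2) = 4/48 = 0.083.
Mean = 5/(5+45) = 5/50 = 0.100.
This is the posterior mode — the MAP estimate.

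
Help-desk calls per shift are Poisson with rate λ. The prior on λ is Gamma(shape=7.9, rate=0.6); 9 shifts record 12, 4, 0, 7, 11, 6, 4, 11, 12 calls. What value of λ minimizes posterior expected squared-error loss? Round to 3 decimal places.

Σ counts = 67. Posterior: Gamma(shape = 7.9+67 = 74.9, rate = 0.6+9 = 9.6).
Mode = (α−1)/β = 73.9/9.6 = 7.698.
Mean = α/β = 74.9/9.6 = 7.802.
Squared-error loss ⇒ the optimal estimator is the posterior mean.

7.802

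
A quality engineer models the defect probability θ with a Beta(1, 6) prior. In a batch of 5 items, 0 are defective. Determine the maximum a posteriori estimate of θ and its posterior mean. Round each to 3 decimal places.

MAP = 0.000, posterior mean = 0.083

Posterior: Beta(1+0, 6+5) = Beta(1, 11).
Since α = 1 ≤ 1 and β > 1, the Beta density is monotone decreasing on [0,1]; the mode is at 0.
Mean = 1/(1+11) = 0.083.
The mean is pulled above the mode by the posterior's right skew.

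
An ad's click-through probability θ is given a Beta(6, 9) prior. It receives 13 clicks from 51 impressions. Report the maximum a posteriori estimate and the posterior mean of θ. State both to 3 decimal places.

MAP = 0.281; posterior mean = 0.288

Posterior: Beta(6+13, 9+38) = Beta(19, 47).
Mode = (19−1)/(19+47−2) = 18/64 = 0.281.
Mean = 19/(19+47) = 19/66 = 0.288.
Mean > mode: the posterior has a right tail.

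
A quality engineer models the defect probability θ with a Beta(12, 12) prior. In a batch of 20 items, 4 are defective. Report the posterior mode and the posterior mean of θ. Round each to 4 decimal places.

MAP = 0.3571, posterior mean = 0.3636

Posterior: Beta(12+4, 12+16) = Beta(16, 28).
Mode = (16−1)/(16+28−2) = 15/42 = 0.3571.
Mean = 16/(16+28) = 16/44 = 0.3636.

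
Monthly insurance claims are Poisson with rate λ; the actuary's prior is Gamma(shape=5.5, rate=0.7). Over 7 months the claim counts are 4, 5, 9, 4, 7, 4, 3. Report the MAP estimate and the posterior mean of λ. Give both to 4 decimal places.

Σ counts = 36. Posterior: Gamma(shape = 5.5+36 = 41.5, rate = 0.7+7 = 7.7).
Mode = (α−1)/β = 40.5/7.7 = 5.2597.
Mean = α/β = 41.5/7.7 = 5.3896.

MAP = 5.2597, posterior mean = 5.3896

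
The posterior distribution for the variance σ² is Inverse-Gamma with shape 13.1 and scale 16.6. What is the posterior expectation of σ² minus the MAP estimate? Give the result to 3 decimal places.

Mode = β/(α+1) = 16.6/14.1 = 1.177.
Mean = β/(α−1) = 16.6/12.1 = 1.372.
Difference = 1.372 − 1.177 = 0.195.

0.195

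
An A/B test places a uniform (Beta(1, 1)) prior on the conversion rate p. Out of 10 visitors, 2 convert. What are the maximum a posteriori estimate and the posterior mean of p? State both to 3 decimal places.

maximum a posteriori estimate = 0.200, posterior mean = 0.250

Posterior: Beta(1+2, 1+8) = Beta(3, 9).
Mode = (3−1)/(3+9−2) = 2/10 = 0.200.
Mean = 3/(3+9) = 3/12 = 0.250.
The posterior is right-skewed, so the mean exceeds the mode.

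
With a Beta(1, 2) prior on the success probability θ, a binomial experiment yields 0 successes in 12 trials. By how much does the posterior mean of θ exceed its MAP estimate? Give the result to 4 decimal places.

0.0667

Posterior: Beta(1+0, 2+12) = Beta(1, 14).
Since α = 1 ≤ 1 and β > 1, the Beta density is monotone decreasing on [0,1]; the mode is at 0.
Mean = 1/(1+14) = 0.0667.
Difference = 0.0667 − 0.0000 = 0.0667.
The mean is pulled above the mode by the posterior's right skew.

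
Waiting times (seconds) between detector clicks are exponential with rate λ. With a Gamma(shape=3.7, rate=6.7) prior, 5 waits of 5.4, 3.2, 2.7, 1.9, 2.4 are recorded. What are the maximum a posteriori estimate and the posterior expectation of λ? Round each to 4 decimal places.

Σ times = 15.6. Posterior: Gamma(shape = 3.7+5 = 8.7, rate = 6.7+15.6 = 22.3).
Mode = (α−1)/β = 7.7/22.3 = 0.3453.
Mean = α/β = 8.7/22.3 = 0.3901.
The posterior is right-skewed, so the mean exceeds the mode.

MAP = 0.3453; posterior mean = 0.3901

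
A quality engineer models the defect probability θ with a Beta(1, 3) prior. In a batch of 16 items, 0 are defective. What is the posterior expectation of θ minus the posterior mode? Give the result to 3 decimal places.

Posterior: Beta(1+0, 3+16) = Beta(1, 19).
Since α = 1 ≤ 1 and β > 1, the Beta density is monotone decreasing on [0,1]; the mode is at 0.
Mean = 1/(1+19) = 0.050.
Difference = 0.050 − 0.000 = 0.050.

0.050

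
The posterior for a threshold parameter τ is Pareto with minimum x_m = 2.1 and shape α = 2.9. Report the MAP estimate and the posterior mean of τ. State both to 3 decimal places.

The Pareto density is strictly decreasing on [x_m, ∞), so the mode is x_m = 2.100.
Mean = α·x_m/(α−1) = 2.9·2.1/1.9 = 3.205.

MAP = 2.100; posterior mean = 3.205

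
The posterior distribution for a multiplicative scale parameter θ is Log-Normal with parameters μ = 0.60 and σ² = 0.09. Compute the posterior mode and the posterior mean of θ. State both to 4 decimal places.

MAP = 1.6653; posterior mean = 1.9060

Mode = exp(μ − σ²) = exp(0.51) = 1.6653.
Mean = exp(μ + σ²/2) = exp(0.645) = 1.9060.
Right-skewed posterior ⇒ mode < mean.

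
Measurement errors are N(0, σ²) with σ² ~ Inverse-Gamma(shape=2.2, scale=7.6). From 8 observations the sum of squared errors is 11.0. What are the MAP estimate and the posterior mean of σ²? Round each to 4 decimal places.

MAP: 1.8194. Posterior mean: 2.5192.

Posterior: Inverse-Gamma(shape = 2.2+8/2 = 6.2, scale = 7.6+11.0/2 = 13.1).
Mode = β/(α+1) = 13.1/7.2 = 1.8194.
Mean = β/(α−1) = 13.1/5.2 = 2.5192.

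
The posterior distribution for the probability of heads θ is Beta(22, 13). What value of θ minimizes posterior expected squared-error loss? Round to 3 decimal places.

0.629

Mode = (22−1)/(22+13−2) = 21/33 = 0.636.
Mean = 22/(22+13) = 22/35 = 0.629.
Squared-error loss ⇒ the optimal estimator is the posterior mean.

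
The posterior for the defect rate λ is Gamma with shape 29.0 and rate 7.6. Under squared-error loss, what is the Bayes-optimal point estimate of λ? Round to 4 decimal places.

Mode = (α−1)/β = 28.0/7.6 = 3.6842.
Mean = α/β = 29.0/7.6 = 3.8158.
Squared-error loss ⇒ the optimal estimator is the posterior mean.

3.8158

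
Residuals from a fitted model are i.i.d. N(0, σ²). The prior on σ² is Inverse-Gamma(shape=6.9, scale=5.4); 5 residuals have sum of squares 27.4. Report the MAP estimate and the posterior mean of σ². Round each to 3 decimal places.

MAP = 1.837, posterior mean = 2.274

Posterior: Inverse-Gamma(shape = 6.9+5/2 = 9.4, scale = 5.4+27.4/2 = 19.1).
Mode = β/(α+1) = 19.1/10.4 = 1.837.
Mean = β/(α−1) = 19.1/8.4 = 2.274.
Right-skewed posterior ⇒ mode < mean.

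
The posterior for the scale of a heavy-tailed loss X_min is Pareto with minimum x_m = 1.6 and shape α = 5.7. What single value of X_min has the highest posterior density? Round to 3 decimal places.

1.600

The Pareto density is strictly decreasing on [x_m, ∞), so the mode is x_m = 1.600.
Mean = α·x_m/(α−1) = 5.7·1.6/4.7 = 1.940.
This is the posterior mode — the MAP estimate.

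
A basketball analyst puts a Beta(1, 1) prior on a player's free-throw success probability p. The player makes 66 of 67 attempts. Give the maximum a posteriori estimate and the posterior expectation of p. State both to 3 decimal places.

maximum a posteriori estimate = 0.985, posterior expectation = 0.971

Posterior: Beta(1+66, 1+1) = Beta(67, 2).
Mode = (67−1)/(67+2−2) = 66/67 = 0.985.
With a flat prior the MAP equals the MLE, 66/67.
Mean = 67/(67+2) = 67/69 = 0.971.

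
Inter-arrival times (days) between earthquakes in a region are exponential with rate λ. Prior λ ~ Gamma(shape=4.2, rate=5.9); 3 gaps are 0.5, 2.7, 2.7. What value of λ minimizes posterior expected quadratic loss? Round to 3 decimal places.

Σ times = 5.9. Posterior: Gamma(shape = 4.2+3 = 7.2, rate = 5.9+5.9 = 11.8).
Mode = (α−1)/β = 6.2/11.8 = 0.525.
Mean = α/β = 7.2/11.8 = 0.610.
Quadratic loss ⇒ the optimal estimator is the posterior mean.

0.610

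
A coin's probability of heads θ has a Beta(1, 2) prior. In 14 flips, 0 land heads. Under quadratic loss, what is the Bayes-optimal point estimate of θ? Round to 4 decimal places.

0.0588

Posterior: Beta(1+0, 2+14) = Beta(1, 16).
Since α = 1 ≤ 1 and β > 1, the Beta density is monotone decreasing on [0,1]; the mode is at 0.
Mean = 1/(1+16) = 0.0588.
Quadratic loss ⇒ the optimal estimator is the posterior mean.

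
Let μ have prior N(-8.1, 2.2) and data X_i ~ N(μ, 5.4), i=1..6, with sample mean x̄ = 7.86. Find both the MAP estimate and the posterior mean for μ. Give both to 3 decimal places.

Posterior for μ is Normal. Precision-weighted mean: (1/2.2·-8.1 + 6/5.4·7.86) / (1/2.2 + 6/5.4) = 3.226.
A Normal posterior is symmetric, so mode = mean.

MAP = 3.226; posterior mean = 3.226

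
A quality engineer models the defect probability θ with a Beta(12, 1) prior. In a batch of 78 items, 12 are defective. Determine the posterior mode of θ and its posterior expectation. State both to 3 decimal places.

MAP = 0.258, posterior mean = 0.264

Posterior: Beta(12+12, 1+66) = Beta(24, 67).
Mode = (24−1)/(24+67−2) = 23/89 = 0.258.
Mean = 24/(24+67) = 24/91 = 0.264.
The mean is pulled above the mode by the posterior's right skew.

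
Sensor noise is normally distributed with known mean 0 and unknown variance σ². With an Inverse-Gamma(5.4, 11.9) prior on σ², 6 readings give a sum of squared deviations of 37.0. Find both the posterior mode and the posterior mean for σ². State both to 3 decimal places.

Posterior: Inverse-Gamma(shape = 5.4+6/2 = 8.4, scale = 11.9+37.0/2 = 30.4).
Mode = β/(α+1) = 30.4/9.4 = 3.234.
Mean = β/(α−1) = 30.4/7.4 = 4.108.

MAP = 3.234; posterior mean = 4.108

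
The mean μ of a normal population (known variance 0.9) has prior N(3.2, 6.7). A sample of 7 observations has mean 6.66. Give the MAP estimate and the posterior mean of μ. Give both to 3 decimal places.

Posterior for μ is Normal. Precision-weighted mean: (1/6.7·3.2 + 7/0.9·6.66) / (1/6.7 + 7/0.9) = 6.595.
A Normal posterior is symmetric, so mode = mean.

MAP = 6.595; posterior mean = 6.595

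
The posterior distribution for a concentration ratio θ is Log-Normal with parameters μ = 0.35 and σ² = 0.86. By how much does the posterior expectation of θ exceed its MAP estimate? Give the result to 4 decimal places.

Mode = exp(μ − σ²) = exp(-0.51) = 0.6005.
Mean = exp(μ + σ²/2) = exp(0.780) = 2.1815.
Difference = 2.1815 − 0.6005 = 1.5810.
The mean is pulled above the mode by the posterior's right skew.

1.5810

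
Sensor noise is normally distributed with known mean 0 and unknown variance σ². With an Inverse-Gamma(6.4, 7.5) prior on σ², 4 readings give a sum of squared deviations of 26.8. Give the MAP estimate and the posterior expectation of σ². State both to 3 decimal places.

MAP = 2.223; posterior mean = 2.824

Posterior: Inverse-Gamma(shape = 6.4+4/2 = 8.4, scale = 7.5+26.8/2 = 20.9).
Mode = β/(α+1) = 20.9/9.4 = 2.223.
Mean = β/(α−1) = 20.9/7.4 = 2.824.
The mean is pulled above the mode by the posterior's right skew.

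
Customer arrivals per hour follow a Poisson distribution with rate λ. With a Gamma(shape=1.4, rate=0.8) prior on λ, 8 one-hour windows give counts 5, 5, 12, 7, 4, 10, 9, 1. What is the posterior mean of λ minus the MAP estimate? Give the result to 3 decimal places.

0.114

Σ counts = 53. Posterior: Gamma(shape = 1.4+53 = 54.4, rate = 0.8+8 = 8.8).
Mode = (α−1)/β = 53.4/8.8 = 6.068.
Mean = α/β = 54.4/8.8 = 6.182.
Difference = 6.182 − 6.068 = 0.114.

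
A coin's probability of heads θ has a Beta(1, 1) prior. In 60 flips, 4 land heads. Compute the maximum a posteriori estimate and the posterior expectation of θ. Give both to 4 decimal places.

Posterior: Beta(1+4, 1+56) = Beta(5, 57).
Mode = (5−1)/(5+57−2) = 4/60 = 0.0667.
Mean = 5/(5+57) = 5/62 = 0.0806.

MAP: 0.0667. Posterior mean: 0.0806.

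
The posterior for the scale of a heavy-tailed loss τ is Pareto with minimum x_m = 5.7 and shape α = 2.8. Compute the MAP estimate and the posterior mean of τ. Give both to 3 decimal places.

MAP estimate = 5.700, posterior mean = 8.867

The Pareto density is strictly decreasing on [x_m, ∞), so the mode is x_m = 5.700.
Mean = α·x_m/(α−1) = 2.8·5.7/1.8 = 8.867.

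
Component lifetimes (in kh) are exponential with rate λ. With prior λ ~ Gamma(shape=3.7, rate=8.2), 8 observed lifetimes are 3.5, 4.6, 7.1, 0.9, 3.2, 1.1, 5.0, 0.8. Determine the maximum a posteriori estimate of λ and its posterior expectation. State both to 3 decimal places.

Σ times = 26.2. Posterior: Gamma(shape = 3.7+8 = 11.7, rate = 8.2+26.2 = 34.4).
Mode = (α−1)/β = 10.7/34.4 = 0.311.
Mean = α/β = 11.7/34.4 = 0.340.
Right-skewed posterior ⇒ mode < mean.

maximum a posteriori estimate = 0.311, posterior expectation = 0.340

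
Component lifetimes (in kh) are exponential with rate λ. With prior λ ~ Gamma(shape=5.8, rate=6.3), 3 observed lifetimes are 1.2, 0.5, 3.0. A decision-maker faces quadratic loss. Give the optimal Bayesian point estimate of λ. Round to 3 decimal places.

Σ times = 4.7. Posterior: Gamma(shape = 5.8+3 = 8.8, rate = 6.3+4.7 = 11.0).
Mode = (α−1)/β = 7.8/11.0 = 0.709.
Mean = α/β = 8.8/11.0 = 0.800.
Quadratic loss ⇒ the optimal estimator is the posterior mean.

0.800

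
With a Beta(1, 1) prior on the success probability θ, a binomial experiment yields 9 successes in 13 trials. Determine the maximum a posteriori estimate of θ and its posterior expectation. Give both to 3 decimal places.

Posterior: Beta(1+9, 1+4) = Beta(10, 5).
Mode = (10−1)/(10+5−2) = 9/13 = 0.692.
With a flat prior the MAP equals the MLE, 9/13.
Mean = 10/(10+5) = 10/15 = 0.667.

MAP = 0.692; posterior mean = 0.667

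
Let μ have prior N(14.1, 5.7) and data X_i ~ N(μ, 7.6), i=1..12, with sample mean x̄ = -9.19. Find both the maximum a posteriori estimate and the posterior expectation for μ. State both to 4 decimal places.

Posterior for μ is Normal. Precision-weighted mean: (1/5.7·14.1 + 12/7.6·-9.19) / (1/5.7 + 12/7.6) = -6.8610.
A Normal posterior is symmetric, so mode = mean.

maximum a posteriori estimate = -6.8610, posterior expectation = -6.8610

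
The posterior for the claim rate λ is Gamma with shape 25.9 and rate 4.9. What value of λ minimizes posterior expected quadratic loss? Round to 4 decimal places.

5.2857

Mode = (α−1)/β = 24.9/4.9 = 5.0816.
Mean = α/β = 25.9/4.9 = 5.2857.
Quadratic loss ⇒ the optimal estimator is the posterior mean.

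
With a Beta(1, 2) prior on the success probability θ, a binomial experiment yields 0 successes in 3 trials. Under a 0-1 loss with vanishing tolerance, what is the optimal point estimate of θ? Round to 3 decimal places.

0.000

Posterior: Beta(1+0, 2+3) = Beta(1, 5).
Since α = 1 ≤ 1 and β > 1, the Beta density is monotone decreasing on [0,1]; the mode is at 0.
Mean = 1/(1+5) = 0.167.
This is the posterior mode — the MAP estimate.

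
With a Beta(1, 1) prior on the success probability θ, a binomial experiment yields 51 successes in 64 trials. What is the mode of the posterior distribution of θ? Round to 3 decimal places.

0.797

Posterior: Beta(1+51, 1+13) = Beta(52, 14).
Mode = (52−1)/(52+14−2) = 51/64 = 0.797.
With a flat prior the MAP equals the MLE, 51/64.
Mean = 52/(52+14) = 52/66 = 0.788.
This is the posterior mode — the MAP estimate.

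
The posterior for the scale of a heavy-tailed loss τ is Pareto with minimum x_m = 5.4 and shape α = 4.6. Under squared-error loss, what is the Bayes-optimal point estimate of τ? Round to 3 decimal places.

6.900

The Pareto density is strictly decreasing on [x_m, ∞), so the mode is x_m = 5.400.
Mean = α·x_m/(α−1) = 4.6·5.4/3.6 = 6.900.
Squared-error loss ⇒ the optimal estimator is the posterior mean.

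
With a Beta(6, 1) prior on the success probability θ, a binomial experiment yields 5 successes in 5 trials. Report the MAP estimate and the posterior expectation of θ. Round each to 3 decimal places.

MAP = 1.000; posterior mean = 0.917

Posterior: Beta(6+5, 1+0) = Beta(11, 1).
Since β = 1 ≤ 1 and α > 1, the Beta density is monotone increasing on [0,1]; the mode is at 1.
Mean = 11/(11+1) = 0.917.
Mode > mean: the posterior has a left tail.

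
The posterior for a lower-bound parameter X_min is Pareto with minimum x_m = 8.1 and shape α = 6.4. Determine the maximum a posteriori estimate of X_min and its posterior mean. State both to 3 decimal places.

The Pareto density is strictly decreasing on [x_m, ∞), so the mode is x_m = 8.100.
Mean = α·x_m/(α−1) = 6.4·8.1/5.4 = 9.600.

X_min_MAP = 8.100, E[X_min|data] = 9.600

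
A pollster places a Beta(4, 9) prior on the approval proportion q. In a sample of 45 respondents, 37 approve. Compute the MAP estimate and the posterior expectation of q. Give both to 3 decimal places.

MAP: 0.714. Posterior mean: 0.707.

Posterior: Beta(4+37, 9+8) = Beta(41, 17).
Mode = (41−1)/(41+17−2) = 40/56 = 0.714.
Mean = 41/(41+17) = 41/58 = 0.707.
The mean is pulled below the mode by the posterior's left skew.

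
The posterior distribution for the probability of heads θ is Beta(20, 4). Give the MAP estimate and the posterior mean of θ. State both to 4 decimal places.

Mode = (20−1)/(20+4−2) = 19/22 = 0.8636.
Mean = 20/(20+4) = 20/24 = 0.8333.

MAP estimate = 0.8636, posterior mean = 0.8333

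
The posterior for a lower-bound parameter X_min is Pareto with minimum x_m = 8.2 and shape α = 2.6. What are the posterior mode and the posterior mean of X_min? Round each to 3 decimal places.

MAP: 8.200. Posterior mean: 13.325.

The Pareto density is strictly decreasing on [x_m, ∞), so the mode is x_m = 8.200.
Mean = α·x_m/(α−1) = 2.6·8.2/1.6 = 13.325.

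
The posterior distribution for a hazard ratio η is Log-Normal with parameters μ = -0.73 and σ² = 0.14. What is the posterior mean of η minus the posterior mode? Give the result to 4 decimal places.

Mode = exp(μ − σ²) = exp(-0.87) = 0.4190.
Mean = exp(μ + σ²/2) = exp(-0.660) = 0.5169.
Difference = 0.5169 − 0.4190 = 0.0979.

0.0979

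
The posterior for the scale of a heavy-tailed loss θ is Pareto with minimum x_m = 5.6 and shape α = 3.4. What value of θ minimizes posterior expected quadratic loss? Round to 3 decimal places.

7.933

The Pareto density is strictly decreasing on [x_m, ∞), so the mode is x_m = 5.600.
Mean = α·x_m/(α−1) = 3.4·5.6/2.4 = 7.933.
Quadratic loss ⇒ the optimal estimator is the posterior mean.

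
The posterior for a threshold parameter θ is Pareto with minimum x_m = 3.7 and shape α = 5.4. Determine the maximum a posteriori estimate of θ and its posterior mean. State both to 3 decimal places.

The Pareto density is strictly decreasing on [x_m, ∞), so the mode is x_m = 3.700.
Mean = α·x_m/(α−1) = 5.4·3.7/4.4 = 4.541.

MAP: 3.700. Posterior mean: 4.541.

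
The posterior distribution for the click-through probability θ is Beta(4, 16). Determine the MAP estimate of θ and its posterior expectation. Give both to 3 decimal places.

Mode = (4−1)/(4+16−2) = 3/18 = 0.167.
Mean = 4/(4+16) = 4/20 = 0.200.
The mean is pulled above the mode by the posterior's right skew.

MAP estimate = 0.167, posterior expectation = 0.200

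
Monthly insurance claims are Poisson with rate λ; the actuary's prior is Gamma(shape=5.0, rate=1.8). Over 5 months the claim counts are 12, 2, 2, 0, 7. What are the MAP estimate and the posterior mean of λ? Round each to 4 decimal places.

Σ counts = 23. Posterior: Gamma(shape = 5.0+23 = 28.0, rate = 1.8+5 = 6.8).
Mode = (α−1)/β = 27.0/6.8 = 3.9706.
Mean = α/β = 28.0/6.8 = 4.1176.

MAP estimate = 3.9706, posterior mean = 4.1176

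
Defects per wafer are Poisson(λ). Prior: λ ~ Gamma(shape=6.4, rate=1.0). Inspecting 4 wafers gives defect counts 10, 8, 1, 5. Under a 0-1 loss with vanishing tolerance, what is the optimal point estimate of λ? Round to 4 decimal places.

5.8800

Σ counts = 24. Posterior: Gamma(shape = 6.4+24 = 30.4, rate = 1.0+4 = 5.0).
Mode = (α−1)/β = 29.4/5.0 = 5.8800.
Mean = α/β = 30.4/5.0 = 6.0800.
This is the posterior mode — the MAP estimate.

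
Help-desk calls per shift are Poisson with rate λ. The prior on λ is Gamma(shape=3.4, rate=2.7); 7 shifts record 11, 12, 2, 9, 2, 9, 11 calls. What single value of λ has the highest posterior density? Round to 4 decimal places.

Σ counts = 56. Posterior: Gamma(shape = 3.4+56 = 59.4, rate = 2.7+7 = 9.7).
Mode = (α−1)/β = 58.4/9.7 = 6.0206.
Mean = α/β = 59.4/9.7 = 6.1237.
This is the posterior mode — the MAP estimate.

6.0206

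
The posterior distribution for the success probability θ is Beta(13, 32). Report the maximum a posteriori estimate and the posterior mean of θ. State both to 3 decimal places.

Mode = (13−1)/(13+32−2) = 12/43 = 0.279.
Mean = 13/(13+32) = 13/45 = 0.289.

MAP = 0.279, posterior mean = 0.289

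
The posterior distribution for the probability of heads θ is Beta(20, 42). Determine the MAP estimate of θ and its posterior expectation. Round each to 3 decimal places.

MAP = 0.317, posterior mean = 0.323

Mode = (20−1)/(20+42−2) = 19/60 = 0.317.
Mean = 20/(20+42) = 20/62 = 0.323.
Right-skewed posterior ⇒ mode < mean.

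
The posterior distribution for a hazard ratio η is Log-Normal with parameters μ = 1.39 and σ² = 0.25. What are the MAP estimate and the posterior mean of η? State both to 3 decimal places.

Mode = exp(μ − σ²) = exp(1.14) = 3.127.
Mean = exp(μ + σ²/2) = exp(1.515) = 4.549.
Right-skewed posterior ⇒ mode < mean.

MAP = 3.127, posterior mean = 4.549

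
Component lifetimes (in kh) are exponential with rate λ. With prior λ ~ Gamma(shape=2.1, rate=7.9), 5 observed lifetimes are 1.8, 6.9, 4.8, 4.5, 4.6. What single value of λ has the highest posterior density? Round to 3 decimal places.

0.200

Σ times = 22.6. Posterior: Gamma(shape = 2.1+5 = 7.1, rate = 7.9+22.6 = 30.5).
Mode = (α−1)/β = 6.1/30.5 = 0.200.
Mean = α/β = 7.1/30.5 = 0.233.
This is the posterior mode — the MAP estimate.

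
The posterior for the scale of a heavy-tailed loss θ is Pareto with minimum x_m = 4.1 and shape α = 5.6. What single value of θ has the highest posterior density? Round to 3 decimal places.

The Pareto density is strictly decreasing on [x_m, ∞), so the mode is x_m = 4.100.
Mean = α·x_m/(α−1) = 5.6·4.1/4.6 = 4.991.
This is the posterior mode — the MAP estimate.

4.100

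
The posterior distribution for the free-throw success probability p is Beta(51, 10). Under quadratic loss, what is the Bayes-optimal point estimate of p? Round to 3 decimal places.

Mode = (51−1)/(51+10−2) = 50/59 = 0.847.
Mean = 51/(51+10) = 51/61 = 0.836.
Quadratic loss ⇒ the optimal estimator is the posterior mean.

0.836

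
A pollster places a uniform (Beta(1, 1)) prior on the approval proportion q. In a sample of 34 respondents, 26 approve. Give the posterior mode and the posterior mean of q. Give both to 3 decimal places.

q_MAP = 0.765, E[q|data] = 0.750

Posterior: Beta(1+26, 1+8) = Beta(27, 9).
Mode = (27−1)/(27+9−2) = 26/34 = 0.765.
Mean = 27/(27+9) = 27/36 = 0.750.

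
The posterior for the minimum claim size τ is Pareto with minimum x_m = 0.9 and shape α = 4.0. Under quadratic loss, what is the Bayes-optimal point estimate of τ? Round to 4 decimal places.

1.2000

The Pareto density is strictly decreasing on [x_m, ∞), so the mode is x_m = 0.9000.
Mean = α·x_m/(α−1) = 4.0·0.9/3.0 = 1.2000.
Quadratic loss ⇒ the optimal estimator is the posterior mean.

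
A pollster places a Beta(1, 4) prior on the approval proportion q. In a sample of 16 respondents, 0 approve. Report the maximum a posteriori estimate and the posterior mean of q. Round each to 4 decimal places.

Posterior: Beta(1+0, 4+16) = Beta(1, 20).
Since α = 1 ≤ 1 and β > 1, the Beta density is monotone decreasing on [0,1]; the mode is at 0.
Mean = 1/(1+20) = 0.0476.
The mean is pulled above the mode by the posterior's right skew.

MAP: 0.0000. Posterior mean: 0.0476.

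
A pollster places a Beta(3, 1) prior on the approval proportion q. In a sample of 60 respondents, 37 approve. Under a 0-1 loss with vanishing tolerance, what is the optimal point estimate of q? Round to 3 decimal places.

Posterior: Beta(3+37, 1+23) = Beta(40, 24).
Mode = (40−1)/(40+24−2) = 39/62 = 0.629.
Mean = 40/(40+24) = 40/64 = 0.625.
This is the posterior mode — the MAP estimate.

0.629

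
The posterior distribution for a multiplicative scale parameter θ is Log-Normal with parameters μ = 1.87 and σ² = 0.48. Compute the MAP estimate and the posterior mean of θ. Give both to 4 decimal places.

MAP = 4.0149, posterior mean = 8.2482

Mode = exp(μ − σ²) = exp(1.39) = 4.0149.
Mean = exp(μ + σ²/2) = exp(2.110) = 8.2482.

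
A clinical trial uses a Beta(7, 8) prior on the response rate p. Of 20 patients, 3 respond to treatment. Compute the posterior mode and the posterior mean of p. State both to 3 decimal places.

Posterior: Beta(7+3, 8+17) = Beta(10, 25).
Mode = (10−1)/(10+25−2) = 9/33 = 0.273.
Mean = 10/(10+25) = 10/35 = 0.286.

MAP: 0.273. Posterior mean: 0.286.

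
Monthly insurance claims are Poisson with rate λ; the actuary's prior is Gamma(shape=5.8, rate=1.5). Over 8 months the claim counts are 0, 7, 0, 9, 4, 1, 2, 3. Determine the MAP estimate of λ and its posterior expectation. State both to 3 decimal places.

Σ counts = 26. Posterior: Gamma(shape = 5.8+26 = 31.8, rate = 1.5+8 = 9.5).
Mode = (α−1)/β = 30.8/9.5 = 3.242.
Mean = α/β = 31.8/9.5 = 3.347.
Mean > mode: the posterior has a right tail.

MAP = 3.242, posterior mean = 3.347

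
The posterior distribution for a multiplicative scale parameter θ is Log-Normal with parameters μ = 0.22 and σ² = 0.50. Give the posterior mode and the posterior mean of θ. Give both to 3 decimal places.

Mode = exp(μ − σ²) = exp(-0.28) = 0.756.
Mean = exp(μ + σ²/2) = exp(0.470) = 1.600.

MAP = 0.756, posterior mean = 1.600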